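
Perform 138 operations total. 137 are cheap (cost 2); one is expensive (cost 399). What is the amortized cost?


Formula: Amortized cost = Total cost / Operations
Total cost = (137 * 2) + (1 * 399)
Total cost = 274 + 399 = 673
Amortized = 673 / 138 = 4.8768

4.8768


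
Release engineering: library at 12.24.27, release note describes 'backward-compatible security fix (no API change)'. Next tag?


Current: 12.24.27
Change category: 'backward-compatible security fix (no API change)' → patch bump
SemVer rule: patch bump → increment PATCH (MAJOR and MINOR unchanged)
New: 12.24.28

12.24.28


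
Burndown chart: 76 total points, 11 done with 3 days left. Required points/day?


Formula: Required rate = Remaining points / Days left
Remaining = 76 - 11 = 65 points
Required rate = 65 / 3 = 21.67 points/day

21.67 points/day


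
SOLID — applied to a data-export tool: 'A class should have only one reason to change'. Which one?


This describes the Single Responsibility Principle (SRP)

Single Responsibility Principle (SRP)


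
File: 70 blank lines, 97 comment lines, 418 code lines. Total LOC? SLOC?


Total LOC = blank + comment + code
Total LOC = 70 + 97 + 418 = 585
SLOC (source only) = code = 418

Total LOC: 585, SLOC: 418


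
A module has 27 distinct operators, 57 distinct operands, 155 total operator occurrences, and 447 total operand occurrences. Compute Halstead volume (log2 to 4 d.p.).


Formula: V = N * log2(η), where N = N1 + N2 and η = η1 + η2
η = 27 + 57 = 84
N = 155 + 447 = 602
log2(84) ≈ 6.3923
V = 602 * 6.3923 = 3848.16

3848.16


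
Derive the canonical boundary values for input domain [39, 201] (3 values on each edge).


Range: [39, 201]
Boundaries: just below min, min, min+1, max-1, max, just above max
Values: [38, 39, 40, 200, 201, 202]

[38, 39, 40, 200, 201, 202]


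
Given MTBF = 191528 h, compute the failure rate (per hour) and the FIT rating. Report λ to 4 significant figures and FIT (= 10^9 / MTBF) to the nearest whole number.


Formula: λ = 1 / MTBF; FIT = λ × 1e9 = 1e9 / MTBF
λ = 1 / 191528 ≈ 5.221e-06 failures/hour
FIT = 1e9 / 191528 ≈ 5221 failures per 1e9 hours (nearest whole number)

λ = 5.221e-06 /h, FIT = 5221


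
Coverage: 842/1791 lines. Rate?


Coverage = covered / total * 100
Coverage = 842 / 1791 * 100
Coverage = 47.01%

47.01%


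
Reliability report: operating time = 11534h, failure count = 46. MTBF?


Formula: MTBF = Total operating time / Number of failures
MTBF = 11534 / 46
MTBF = 250.74 hours

250.74 hours


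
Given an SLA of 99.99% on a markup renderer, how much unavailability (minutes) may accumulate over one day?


Formula: allowed downtime = period * (100 - SLA) / 100
Period (day) = 1440 minutes
Unavailability fraction = (100 - 99.99) / 100
Allowed downtime = 1440 * (100 - 99.99) / 100
Allowed downtime = 0.144 minutes

0.144 minutes


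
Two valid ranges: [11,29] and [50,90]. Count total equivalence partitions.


Valid ranges: [11,29] and [50,90]
Class 1: x < 11 — invalid
Class 2: 11 ≤ x ≤ 29 — valid
Class 3: 29 < x < 50 — invalid (gap between ranges)
Class 4: 50 ≤ x ≤ 90 — valid
Class 5: x > 90 — invalid
Total equivalence classes: 5

5 equivalence classes


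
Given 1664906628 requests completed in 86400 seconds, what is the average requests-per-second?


Formula: throughput = requests / seconds
throughput = 1664906628 / 86400
throughput = 19269.75 requests/second

19269.75 requests/second


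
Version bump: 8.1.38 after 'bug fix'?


Current: 8.1.38
Change category: 'bug fix' → patch bump
SemVer rule: patch bump → increment PATCH (MAJOR and MINOR unchanged)
New: 8.1.39

8.1.39


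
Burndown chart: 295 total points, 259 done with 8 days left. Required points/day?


Formula: Required rate = Remaining points / Days left
Remaining = 295 - 259 = 36 points
Required rate = 36 / 8 = 4.5 points/day

4.5 points/day


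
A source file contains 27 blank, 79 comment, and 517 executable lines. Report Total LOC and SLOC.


Total LOC = blank + comment + code
Total LOC = 27 + 79 + 517 = 623
SLOC (source only) = code = 517

Total LOC: 623, SLOC: 517


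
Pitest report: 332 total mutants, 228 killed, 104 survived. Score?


Mutation score = killed / total * 100
Mutation score = 228 / 332 * 100
Mutation score = 68.67%

68.67%


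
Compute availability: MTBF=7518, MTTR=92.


Availability = MTBF / (MTBF + MTTR)
Availability = 7518 / (7518 + 92)
Availability = 7518 / 7610
Availability = 98.7911%

98.7911%


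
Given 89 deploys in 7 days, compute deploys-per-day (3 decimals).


Formula: deployments per day = releases / days
= 89 / 7
= 12.714 deploys/day
(equivalently, 89.0 deploys/week)

12.714 deploys/day


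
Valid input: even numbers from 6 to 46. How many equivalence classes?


Constraint: even integers in [6, 46]
Class 1: x < 6 — out-of-range invalid
Class 2: x in [6,46] but odd — wrong type invalid
Class 3: x in [6,46] and even — valid
Class 4: x > 46 — out-of-range invalid
Total equivalence classes: 4

4 equivalence classes


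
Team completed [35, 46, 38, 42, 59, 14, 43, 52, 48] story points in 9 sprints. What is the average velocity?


Formula: Avg velocity = Total points / Number of sprints
Points: [35, 46, 38, 42, 59, 14, 43, 52, 48]
Sum = 35 + 46 + 38 + 42 + 59 + 14 + 43 + 52 + 48 = 377
Avg velocity = 377 / 9 = 41.89 points/sprint

41.89 points/sprint


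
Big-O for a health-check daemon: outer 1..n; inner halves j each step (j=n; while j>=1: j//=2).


Reasoning: n times log n
Complexity: O(n log n)

O(n log n)


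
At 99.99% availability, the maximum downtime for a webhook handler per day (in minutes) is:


Formula: allowed downtime = period * (100 - SLA) / 100
Period (day) = 1440 minutes
Unavailability fraction = (100 - 99.99) / 100
Allowed downtime = 1440 * (100 - 99.99) / 100
Allowed downtime = 0.144 minutes

0.144 minutes


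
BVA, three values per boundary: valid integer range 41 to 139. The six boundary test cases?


Range: [41, 139]
Boundaries: just below min, min, min+1, max-1, max, just above max
Values: [40, 41, 42, 138, 139, 140]

[40, 41, 42, 138, 139, 140]


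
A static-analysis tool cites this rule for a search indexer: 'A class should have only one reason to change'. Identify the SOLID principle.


This describes the Single Responsibility Principle (SRP)

Single Responsibility Principle (SRP)


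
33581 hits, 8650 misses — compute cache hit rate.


Formula: hit rate = hits / (hits + misses) * 100
hit rate = 33581 / (33581 + 8650) * 100
hit rate = 33581 / 42231 * 100
hit rate = 79.52%

79.52%


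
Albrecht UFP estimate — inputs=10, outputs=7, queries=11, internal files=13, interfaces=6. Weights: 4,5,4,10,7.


UFP = EI*4 + EO*5 + EQ*4 + ILF*10 + EIF*7
UFP = 10*4 + 7*5 + 11*4 + 13*10 + 6*7
UFP = 40 + 35 + 44 + 130 + 42
UFP = 291

291


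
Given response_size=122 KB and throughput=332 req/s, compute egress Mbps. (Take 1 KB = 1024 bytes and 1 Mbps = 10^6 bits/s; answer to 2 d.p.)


Formula: Mbps = payload_bytes * RPS * 8 / 1e6
Payload per request = 122 KB = 122 * 1024 = 124928 bytes
Total bytes/sec = 124928 * 332 = 41476096
Total bits/sec = 41476096 * 8 = 331808768
Mbps = 331808768 / 1e6 = 331.81

331.81 Mbps


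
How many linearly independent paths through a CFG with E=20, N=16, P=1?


Formula: V(G) = E - N + 2P
V(G) = 20 - 16 + 2*1
V(G) = 4 + 2
V(G) = 6

6


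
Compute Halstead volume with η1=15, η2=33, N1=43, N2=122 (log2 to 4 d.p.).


Formula: V = N * log2(η), where N = N1 + N2 and η = η1 + η2
η = 15 + 33 = 48
N = 43 + 122 = 165
log2(48) ≈ 5.5850
V = 165 * 5.5850 = 921.53

921.53


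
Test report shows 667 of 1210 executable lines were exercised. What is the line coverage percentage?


Coverage = covered / total * 100
Coverage = 667 / 1210 * 100
Coverage = 55.12%

55.12%


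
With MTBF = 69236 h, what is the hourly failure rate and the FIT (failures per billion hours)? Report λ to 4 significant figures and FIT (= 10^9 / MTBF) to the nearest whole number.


Formula: λ = 1 / MTBF; FIT = λ × 1e9 = 1e9 / MTBF
λ = 1 / 69236 ≈ 1.444e-05 failures/hour
FIT = 1e9 / 69236 ≈ 14443 failures per 1e9 hours (nearest whole number)

λ = 1.444e-05 /h, FIT = 14443


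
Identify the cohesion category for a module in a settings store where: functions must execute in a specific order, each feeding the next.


Reasoning: Output of one is input to next
Type: Sequential cohesion

Sequential cohesion


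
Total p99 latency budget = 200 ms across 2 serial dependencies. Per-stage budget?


Formula: per_stage = total_budget / stages
per_stage = 200 / 2
per_stage = 100.0 ms

100.0 ms


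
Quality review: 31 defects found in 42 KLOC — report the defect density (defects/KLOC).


Defect density = defects / KLOC
Defect density = 31 / 42
Defect density = 0.738 defects/KLOC

0.738 defects/KLOC


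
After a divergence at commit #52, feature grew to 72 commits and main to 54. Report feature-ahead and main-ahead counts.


Common ancestor: commit #52
feature commits after divergence: 72 - 52 = 20
main commits after divergence: 54 - 52 = 2
feature is 20 commits ahead of main
main is 2 commits ahead of feature

feature ahead: 20, main ahead: 2


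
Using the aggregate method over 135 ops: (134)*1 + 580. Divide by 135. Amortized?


Formula: Amortized cost = Total cost / Operations
Total cost = (134 * 1) + (1 * 580)
Total cost = 134 + 580 = 714
Amortized = 714 / 135 = 5.2889

5.2889


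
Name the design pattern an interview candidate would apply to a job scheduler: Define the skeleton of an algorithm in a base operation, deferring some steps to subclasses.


This matches the Template Method pattern

Template Method


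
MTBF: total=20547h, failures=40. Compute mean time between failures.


Formula: MTBF = Total operating time / Number of failures
MTBF = 20547 / 40
MTBF = 513.68 hours

513.68 hours


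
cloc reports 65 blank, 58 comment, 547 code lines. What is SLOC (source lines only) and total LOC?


Total LOC = blank + comment + code
Total LOC = 65 + 58 + 547 = 670
SLOC (source only) = code = 547

Total LOC: 670, SLOC: 547


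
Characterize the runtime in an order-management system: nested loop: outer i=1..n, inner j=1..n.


Reasoning: n iterations times n iterations
Complexity: O(n^2)

O(n^2)


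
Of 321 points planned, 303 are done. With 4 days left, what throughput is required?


Formula: Required rate = Remaining points / Days left
Remaining = 321 - 303 = 18 points
Required rate = 18 / 4 = 4.5 points/day

4.5 points/day


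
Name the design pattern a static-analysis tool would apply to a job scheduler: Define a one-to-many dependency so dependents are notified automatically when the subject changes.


This matches the Observer pattern

Observer


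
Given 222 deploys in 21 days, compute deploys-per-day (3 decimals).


Formula: deployments per day = releases / days
= 222 / 21
= 10.571 deploys/day
(equivalently, 74.0 deploys/week)

10.571 deploys/day


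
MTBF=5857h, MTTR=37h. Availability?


Availability = MTBF / (MTBF + MTTR)
Availability = 5857 / (5857 + 37)
Availability = 5857 / 5894
Availability = 99.3722%

99.3722%


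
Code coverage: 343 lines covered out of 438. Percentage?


Coverage = covered / total * 100
Coverage = 343 / 438 * 100
Coverage = 78.31%

78.31%


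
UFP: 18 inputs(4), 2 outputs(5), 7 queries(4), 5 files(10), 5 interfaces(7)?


UFP = EI*4 + EO*5 + EQ*4 + ILF*10 + EIF*7
UFP = 18*4 + 2*5 + 7*4 + 5*10 + 5*7
UFP = 72 + 10 + 28 + 50 + 35
UFP = 195

195


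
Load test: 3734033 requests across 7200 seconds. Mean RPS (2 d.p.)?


Formula: throughput = requests / seconds
throughput = 3734033 / 7200
throughput = 518.62 requests/second

518.62 requests/second


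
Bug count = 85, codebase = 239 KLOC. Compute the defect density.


Defect density = defects / KLOC
Defect density = 85 / 239
Defect density = 0.356 defects/KLOC

0.356 defects/KLOC


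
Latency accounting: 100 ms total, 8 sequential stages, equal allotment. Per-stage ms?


Formula: per_stage = total_budget / stages
per_stage = 100 / 8
per_stage = 12.5 ms

12.5 ms


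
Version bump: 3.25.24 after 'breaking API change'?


Current: 3.25.24
Change category: 'breaking API change' → major bump
SemVer rule: major bump → increment MAJOR, reset MINOR and PATCH to 0
New: 4.0.0

4.0.0


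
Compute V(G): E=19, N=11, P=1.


Formula: V(G) = E - N + 2P
V(G) = 19 - 11 + 2*1
V(G) = 8 + 2
V(G) = 10

10


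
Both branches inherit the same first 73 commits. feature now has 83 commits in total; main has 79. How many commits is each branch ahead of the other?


Common ancestor: commit #73
feature commits after divergence: 83 - 73 = 10
main commits after divergence: 79 - 73 = 6
feature is 10 commits ahead of main
main is 6 commits ahead of feature

feature ahead: 10, main ahead: 6


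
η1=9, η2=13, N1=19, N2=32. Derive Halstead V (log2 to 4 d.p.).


Formula: V = N * log2(η), where N = N1 + N2 and η = η1 + η2
η = 9 + 13 = 22
N = 19 + 32 = 51
log2(22) ≈ 4.4594
V = 51 * 4.4594 = 227.43

227.43


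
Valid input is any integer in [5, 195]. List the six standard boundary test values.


Range: [5, 195]
Boundaries: just below min, min, min+1, max-1, max, just above max
Values: [4, 5, 6, 194, 195, 196]

[4, 5, 6, 194, 195, 196]


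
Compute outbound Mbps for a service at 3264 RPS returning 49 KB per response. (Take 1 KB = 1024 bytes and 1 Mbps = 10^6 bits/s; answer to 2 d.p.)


Formula: Mbps = payload_bytes * RPS * 8 / 1e6
Payload per request = 49 KB = 49 * 1024 = 50176 bytes
Total bytes/sec = 50176 * 3264 = 163774464
Total bits/sec = 163774464 * 8 = 1310195712
Mbps = 1310195712 / 1e6 = 1310.2

1310.2 Mbps


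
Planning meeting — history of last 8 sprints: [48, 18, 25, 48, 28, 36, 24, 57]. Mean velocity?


Formula: Avg velocity = Total points / Number of sprints
Points: [48, 18, 25, 48, 28, 36, 24, 57]
Sum = 48 + 18 + 25 + 48 + 28 + 36 + 24 + 57 = 284
Avg velocity = 284 / 8 = 35.5 points/sprint

35.5 points/sprint


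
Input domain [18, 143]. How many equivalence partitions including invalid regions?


Valid range: [18, 143]
Class 1: x < 18 — invalid
Class 2: 18 ≤ x ≤ 143 — valid
Class 3: x > 143 — invalid
Total equivalence classes: 3

3 equivalence classes


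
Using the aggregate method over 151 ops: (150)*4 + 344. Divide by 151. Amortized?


Formula: Amortized cost = Total cost / Operations
Total cost = (150 * 4) + (1 * 344)
Total cost = 600 + 344 = 944
Amortized = 944 / 151 = 6.2517

6.2517


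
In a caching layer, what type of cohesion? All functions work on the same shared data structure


Reasoning: Functions share data
Type: Communicational cohesion

Communicational cohesion


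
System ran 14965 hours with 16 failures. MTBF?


Formula: MTBF = Total operating time / Number of failures
MTBF = 14965 / 16
MTBF = 935.31 hours

935.31 hours


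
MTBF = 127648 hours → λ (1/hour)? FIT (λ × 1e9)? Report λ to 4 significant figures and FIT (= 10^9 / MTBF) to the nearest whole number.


Formula: λ = 1 / MTBF; FIT = λ × 1e9 = 1e9 / MTBF
λ = 1 / 127648 ≈ 7.834e-06 failures/hour
FIT = 1e9 / 127648 ≈ 7834 failures per 1e9 hours (nearest whole number)

λ = 7.834e-06 /h, FIT = 7834


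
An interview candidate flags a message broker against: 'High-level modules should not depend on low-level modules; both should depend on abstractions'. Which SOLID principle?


This describes the Dependency Inversion Principle (DIP)

Dependency Inversion Principle (DIP)


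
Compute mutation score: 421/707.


Mutation score = killed / total * 100
Mutation score = 421 / 707 * 100
Mutation score = 59.55%

59.55%


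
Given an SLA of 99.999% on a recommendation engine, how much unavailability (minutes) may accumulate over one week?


Formula: allowed downtime = period * (100 - SLA) / 100
Period (week) = 10080 minutes
Unavailability fraction = (100 - 99.999) / 100
Allowed downtime = 10080 * (100 - 99.999) / 100
Allowed downtime = 0.1008 minutes

0.1008 minutes


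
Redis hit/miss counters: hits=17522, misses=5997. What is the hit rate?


Formula: hit rate = hits / (hits + misses) * 100
hit rate = 17522 / (17522 + 5997) * 100
hit rate = 17522 / 23519 * 100
hit rate = 74.5%

74.5%


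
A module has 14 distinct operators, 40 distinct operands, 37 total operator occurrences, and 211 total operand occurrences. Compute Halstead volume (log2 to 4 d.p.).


Formula: V = N * log2(η), where N = N1 + N2 and η = η1 + η2
η = 14 + 40 = 54
N = 37 + 211 = 248
log2(54) ≈ 5.7549
V = 248 * 5.7549 = 1427.22

1427.22


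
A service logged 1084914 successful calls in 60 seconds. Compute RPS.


Formula: throughput = requests / seconds
throughput = 1084914 / 60
throughput = 18081.9 requests/second

18081.9 requests/second


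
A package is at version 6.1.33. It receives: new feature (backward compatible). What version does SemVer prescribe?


Current: 6.1.33
Change category: 'new feature (backward compatible)' → minor bump
SemVer rule: minor bump → increment MINOR, reset PATCH to 0 (MAJOR unchanged)
New: 6.2.0

6.2.0


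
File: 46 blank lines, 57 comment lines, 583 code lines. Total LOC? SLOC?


Total LOC = blank + comment + code
Total LOC = 46 + 57 + 583 = 686
SLOC (source only) = code = 583

Total LOC: 686, SLOC: 583


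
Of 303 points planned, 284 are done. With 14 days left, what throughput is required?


Formula: Required rate = Remaining points / Days left
Remaining = 303 - 284 = 19 points
Required rate = 19 / 14 = 1.36 points/day

1.36 points/day


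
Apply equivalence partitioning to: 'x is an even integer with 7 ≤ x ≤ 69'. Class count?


Constraint: even integers in [7, 69]
Class 1: x < 7 — out-of-range invalid
Class 2: x in [7,69] but odd — wrong type invalid
Class 3: x in [7,69] and even — valid
Class 4: x > 69 — out-of-range invalid
Total equivalence classes: 4

4 equivalence classes


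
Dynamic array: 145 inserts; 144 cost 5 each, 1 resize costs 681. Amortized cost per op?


Formula: Amortized cost = Total cost / Operations
Total cost = (144 * 5) + (1 * 681)
Total cost = 720 + 681 = 1401
Amortized = 1401 / 145 = 9.6621

9.6621


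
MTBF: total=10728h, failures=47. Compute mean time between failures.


Formula: MTBF = Total operating time / Number of failures
MTBF = 10728 / 47
MTBF = 228.26 hours

228.26 hours


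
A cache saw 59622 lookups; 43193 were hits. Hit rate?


Formula: hit rate = hits / (hits + misses) * 100
hit rate = 43193 / (43193 + 16429) * 100
hit rate = 43193 / 59622 * 100
hit rate = 72.44%

72.44%


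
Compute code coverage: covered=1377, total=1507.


Coverage = covered / total * 100
Coverage = 1377 / 1507 * 100
Coverage = 91.37%

91.37%


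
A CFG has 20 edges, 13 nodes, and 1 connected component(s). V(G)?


Formula: V(G) = E - N + 2P
V(G) = 20 - 13 + 2*1
V(G) = 7 + 2
V(G) = 9

9


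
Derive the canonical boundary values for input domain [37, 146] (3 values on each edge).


Range: [37, 146]
Boundaries: just below min, min, min+1, max-1, max, just above max
Values: [36, 37, 38, 145, 146, 147]

[36, 37, 38, 145, 146, 147]


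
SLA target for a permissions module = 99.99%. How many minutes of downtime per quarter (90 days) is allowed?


Formula: allowed downtime = period * (100 - SLA) / 100
Period (quarter (90 days)) = 129600 minutes
Unavailability fraction = (100 - 99.99) / 100
Allowed downtime = 129600 * (100 - 99.99) / 100
Allowed downtime = 12.96 minutes

12.96 minutes


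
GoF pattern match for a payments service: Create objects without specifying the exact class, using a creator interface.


This matches the Factory Method pattern

Factory Method


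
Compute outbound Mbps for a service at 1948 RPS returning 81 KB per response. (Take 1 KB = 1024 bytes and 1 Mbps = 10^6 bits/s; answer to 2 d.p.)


Formula: Mbps = payload_bytes * RPS * 8 / 1e6
Payload per request = 81 KB = 81 * 1024 = 82944 bytes
Total bytes/sec = 82944 * 1948 = 161574912
Total bits/sec = 161574912 * 8 = 1292599296
Mbps = 1292599296 / 1e6 = 1292.6

1292.6 Mbps


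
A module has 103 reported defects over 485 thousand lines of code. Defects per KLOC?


Defect density = defects / KLOC
Defect density = 103 / 485
Defect density = 0.212 defects/KLOC

0.212 defects/KLOC


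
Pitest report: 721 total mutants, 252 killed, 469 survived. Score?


Mutation score = killed / total * 100
Mutation score = 252 / 721 * 100
Mutation score = 34.95%

34.95%


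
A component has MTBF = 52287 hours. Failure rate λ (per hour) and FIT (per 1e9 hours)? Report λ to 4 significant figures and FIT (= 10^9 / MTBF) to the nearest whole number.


Formula: λ = 1 / MTBF; FIT = λ × 1e9 = 1e9 / MTBF
λ = 1 / 52287 ≈ 1.913e-05 failures/hour
FIT = 1e9 / 52287 ≈ 19125 failures per 1e9 hours (nearest whole number)

λ = 1.913e-05 /h, FIT = 19125


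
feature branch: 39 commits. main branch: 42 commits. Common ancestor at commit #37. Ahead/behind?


Common ancestor: commit #37
feature commits after divergence: 39 - 37 = 2
main commits after divergence: 42 - 37 = 5
feature is 2 commits ahead of main
main is 5 commits ahead of feature

feature ahead: 2, main ahead: 5


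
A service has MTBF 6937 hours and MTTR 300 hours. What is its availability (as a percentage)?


Availability = MTBF / (MTBF + MTTR)
Availability = 6937 / (6937 + 300)
Availability = 6937 / 7237
Availability = 95.8546%

95.8546%


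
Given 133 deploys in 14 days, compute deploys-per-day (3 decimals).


Formula: deployments per day = releases / days
= 133 / 14
= 9.5 deploys/day
(equivalently, 66.5 deploys/week)

9.5 deploys/day


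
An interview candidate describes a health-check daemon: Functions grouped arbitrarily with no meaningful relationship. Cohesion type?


Reasoning: Worst: random grouping
Type: Coincidental cohesion

Coincidental cohesion


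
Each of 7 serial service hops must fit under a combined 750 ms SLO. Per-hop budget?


Formula: per_stage = total_budget / stages
per_stage = 750 / 7
per_stage = 107.14 ms

107.14 ms


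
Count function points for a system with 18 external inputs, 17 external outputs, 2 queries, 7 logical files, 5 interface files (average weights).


UFP = EI*4 + EO*5 + EQ*4 + ILF*10 + EIF*7
UFP = 18*4 + 17*5 + 2*4 + 7*10 + 5*7
UFP = 72 + 85 + 8 + 70 + 35
UFP = 270

270


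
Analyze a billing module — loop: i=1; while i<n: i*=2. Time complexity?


Reasoning: i doubles each step so iterations are log2(n)
Complexity: O(log n)

O(log n)


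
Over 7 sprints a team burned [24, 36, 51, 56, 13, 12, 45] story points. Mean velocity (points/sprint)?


Formula: Avg velocity = Total points / Number of sprints
Points: [24, 36, 51, 56, 13, 12, 45]
Sum = 24 + 36 + 51 + 56 + 13 + 12 + 45 = 237
Avg velocity = 237 / 7 = 33.86 points/sprint

33.86 points/sprint


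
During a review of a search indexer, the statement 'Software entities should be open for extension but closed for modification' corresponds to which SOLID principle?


This describes the Open/Closed Principle (OCP)

Open/Closed Principle (OCP)


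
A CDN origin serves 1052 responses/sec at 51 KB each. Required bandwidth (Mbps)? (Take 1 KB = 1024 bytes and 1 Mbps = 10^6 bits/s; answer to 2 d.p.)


Formula: Mbps = payload_bytes * RPS * 8 / 1e6
Payload per request = 51 KB = 51 * 1024 = 52224 bytes
Total bytes/sec = 52224 * 1052 = 54939648
Total bits/sec = 54939648 * 8 = 439517184
Mbps = 439517184 / 1e6 = 439.52

439.52 Mbps


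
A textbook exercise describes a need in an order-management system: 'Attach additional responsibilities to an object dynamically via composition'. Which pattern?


This matches the Decorator pattern

Decorator


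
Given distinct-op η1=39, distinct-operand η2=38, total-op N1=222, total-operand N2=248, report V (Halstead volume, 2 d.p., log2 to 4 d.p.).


Formula: V = N * log2(η), where N = N1 + N2 and η = η1 + η2
η = 39 + 38 = 77
N = 222 + 248 = 470
log2(77) ≈ 6.2668
V = 470 * 6.2668 = 2945.40

2945.40


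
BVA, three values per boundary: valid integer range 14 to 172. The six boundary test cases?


Range: [14, 172]
Boundaries: just below min, min, min+1, max-1, max, just above max
Values: [13, 14, 15, 171, 172, 173]

[13, 14, 15, 171, 172, 173]


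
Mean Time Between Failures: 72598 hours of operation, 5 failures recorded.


Formula: MTBF = Total operating time / Number of failures
MTBF = 72598 / 5
MTBF = 14519.6 hours

14519.6 hours


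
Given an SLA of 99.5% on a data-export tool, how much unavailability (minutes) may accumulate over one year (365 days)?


Formula: allowed downtime = period * (100 - SLA) / 100
Period (year (365 days)) = 525600 minutes
Unavailability fraction = (100 - 99.5) / 100
Allowed downtime = 525600 * (100 - 99.5) / 100
Allowed downtime = 2628.0 minutes

2628.0 minutes


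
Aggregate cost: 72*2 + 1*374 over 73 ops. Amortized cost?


Formula: Amortized cost = Total cost / Operations
Total cost = (72 * 2) + (1 * 374)
Total cost = 144 + 374 = 518
Amortized = 518 / 73 = 7.0959

7.0959


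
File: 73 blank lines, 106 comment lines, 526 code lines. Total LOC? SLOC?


Total LOC = blank + comment + code
Total LOC = 73 + 106 + 526 = 705
SLOC (source only) = code = 526

Total LOC: 705, SLOC: 526


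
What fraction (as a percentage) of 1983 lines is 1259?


Coverage = covered / total * 100
Coverage = 1259 / 1983 * 100
Coverage = 63.49%

63.49%


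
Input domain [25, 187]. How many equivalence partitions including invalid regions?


Valid range: [25, 187]
Class 1: x < 25 — invalid
Class 2: 25 ≤ x ≤ 187 — valid
Class 3: x > 187 — invalid
Total equivalence classes: 3

3 equivalence classes


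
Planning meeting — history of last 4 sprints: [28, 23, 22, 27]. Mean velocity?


Formula: Avg velocity = Total points / Number of sprints
Points: [28, 23, 22, 27]
Sum = 28 + 23 + 22 + 27 = 100
Avg velocity = 100 / 4 = 25.0 points/sprint

25.0 points/sprint


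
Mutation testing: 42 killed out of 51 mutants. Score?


Mutation score = killed / total * 100
Mutation score = 42 / 51 * 100
Mutation score = 82.35%

82.35%


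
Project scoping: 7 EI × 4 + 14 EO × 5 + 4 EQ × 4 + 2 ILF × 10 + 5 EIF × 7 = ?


UFP = EI*4 + EO*5 + EQ*4 + ILF*10 + EIF*7
UFP = 7*4 + 14*5 + 4*4 + 2*10 + 5*7
UFP = 28 + 70 + 16 + 20 + 35
UFP = 169

169


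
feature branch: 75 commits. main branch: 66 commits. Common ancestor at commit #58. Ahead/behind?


Common ancestor: commit #58
feature commits after divergence: 75 - 58 = 17
main commits after divergence: 66 - 58 = 8
feature is 17 commits ahead of main
main is 8 commits ahead of feature

feature ahead: 17, main ahead: 8


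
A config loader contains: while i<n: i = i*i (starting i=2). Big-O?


Reasoning: squaring drives double-exponential growth; iterations ~ log log n
Complexity: O(log log n)

O(log log n)


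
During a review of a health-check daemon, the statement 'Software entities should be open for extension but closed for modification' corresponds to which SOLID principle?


This describes the Open/Closed Principle (OCP)

Open/Closed Principle (OCP)


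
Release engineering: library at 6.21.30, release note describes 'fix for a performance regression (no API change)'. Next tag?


Current: 6.21.30
Change category: 'fix for a performance regression (no API change)' → patch bump
SemVer rule: patch bump → increment PATCH (MAJOR and MINOR unchanged)
New: 6.21.31

6.21.31


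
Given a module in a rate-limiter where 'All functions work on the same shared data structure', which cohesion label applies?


Reasoning: Functions share data
Type: Communicational cohesion

Communicational cohesion


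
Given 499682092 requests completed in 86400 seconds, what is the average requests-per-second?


Formula: throughput = requests / seconds
throughput = 499682092 / 86400
throughput = 5783.36 requests/second

5783.36 requests/second


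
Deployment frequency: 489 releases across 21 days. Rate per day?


Formula: deployments per day = releases / days
= 489 / 21
= 23.286 deploys/day
(equivalently, 163.0 deploys/week)

23.286 deploys/day


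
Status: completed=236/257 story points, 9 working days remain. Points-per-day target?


Formula: Required rate = Remaining points / Days left
Remaining = 257 - 236 = 21 points
Required rate = 21 / 9 = 2.33 points/day

2.33 points/day


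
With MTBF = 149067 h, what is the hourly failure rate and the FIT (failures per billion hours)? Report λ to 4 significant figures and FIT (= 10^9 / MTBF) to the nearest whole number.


Formula: λ = 1 / MTBF; FIT = λ × 1e9 = 1e9 / MTBF
λ = 1 / 149067 ≈ 6.708e-06 failures/hour
FIT = 1e9 / 149067 ≈ 6708 failures per 1e9 hours (nearest whole number)

λ = 6.708e-06 /h, FIT = 6708


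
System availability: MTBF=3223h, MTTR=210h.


Availability = MTBF / (MTBF + MTTR)
Availability = 3223 / (3223 + 210)
Availability = 3223 / 3433
Availability = 93.8829%

93.8829%


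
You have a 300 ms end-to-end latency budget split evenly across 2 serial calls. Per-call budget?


Formula: per_stage = total_budget / stages
per_stage = 300 / 2
per_stage = 150.0 ms

150.0 ms


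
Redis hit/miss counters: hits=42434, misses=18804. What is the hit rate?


Formula: hit rate = hits / (hits + misses) * 100
hit rate = 42434 / (42434 + 18804) * 100
hit rate = 42434 / 61238 * 100
hit rate = 69.29%

69.29%


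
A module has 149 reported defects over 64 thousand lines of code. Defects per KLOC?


Defect density = defects / KLOC
Defect density = 149 / 64
Defect density = 2.328 defects/KLOC

2.328 defects/KLOC


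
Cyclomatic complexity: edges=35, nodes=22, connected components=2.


Formula: V(G) = E - N + 2P
V(G) = 35 - 22 + 2*2
V(G) = 13 + 4
V(G) = 17

17


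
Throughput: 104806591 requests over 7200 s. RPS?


Formula: throughput = requests / seconds
throughput = 104806591 / 7200
throughput = 14556.47 requests/second

14556.47 requests/second


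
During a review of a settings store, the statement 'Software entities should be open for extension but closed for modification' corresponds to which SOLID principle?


This describes the Open/Closed Principle (OCP)

Open/Closed Principle (OCP)


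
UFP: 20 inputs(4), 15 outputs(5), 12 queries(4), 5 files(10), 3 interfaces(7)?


UFP = EI*4 + EO*5 + EQ*4 + ILF*10 + EIF*7
UFP = 20*4 + 15*5 + 12*4 + 5*10 + 3*7
UFP = 80 + 75 + 48 + 50 + 21
UFP = 274

274


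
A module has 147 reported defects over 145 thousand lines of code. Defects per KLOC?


Defect density = defects / KLOC
Defect density = 147 / 145
Defect density = 1.014 defects/KLOC

1.014 defects/KLOC


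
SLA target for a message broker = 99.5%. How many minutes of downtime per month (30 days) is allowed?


Formula: allowed downtime = period * (100 - SLA) / 100
Period (month (30 days)) = 43200 minutes
Unavailability fraction = (100 - 99.5) / 100
Allowed downtime = 43200 * (100 - 99.5) / 100
Allowed downtime = 216.0 minutes

216.0 minutes


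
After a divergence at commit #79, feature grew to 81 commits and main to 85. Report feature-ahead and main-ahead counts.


Common ancestor: commit #79
feature commits after divergence: 81 - 79 = 2
main commits after divergence: 85 - 79 = 6
feature is 2 commits ahead of main
main is 6 commits ahead of feature

feature ahead: 2, main ahead: 6


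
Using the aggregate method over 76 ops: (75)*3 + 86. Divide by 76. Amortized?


Formula: Amortized cost = Total cost / Operations
Total cost = (75 * 3) + (1 * 86)
Total cost = 225 + 86 = 311
Amortized = 311 / 76 = 4.0921

4.0921


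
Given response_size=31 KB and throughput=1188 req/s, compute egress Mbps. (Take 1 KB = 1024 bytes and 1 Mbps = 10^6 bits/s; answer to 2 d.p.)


Formula: Mbps = payload_bytes * RPS * 8 / 1e6
Payload per request = 31 KB = 31 * 1024 = 31744 bytes
Total bytes/sec = 31744 * 1188 = 37711872
Total bits/sec = 37711872 * 8 = 301694976
Mbps = 301694976 / 1e6 = 301.69

301.69 Mbps


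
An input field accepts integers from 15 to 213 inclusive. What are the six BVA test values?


Range: [15, 213]
Boundaries: just below min, min, min+1, max-1, max, just above max
Values: [14, 15, 16, 212, 213, 214]

[14, 15, 16, 212, 213, 214]


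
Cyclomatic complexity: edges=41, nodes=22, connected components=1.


Formula: V(G) = E - N + 2P
V(G) = 41 - 22 + 2*1
V(G) = 19 + 2
V(G) = 21

21


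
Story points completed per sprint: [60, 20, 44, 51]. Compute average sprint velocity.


Formula: Avg velocity = Total points / Number of sprints
Points: [60, 20, 44, 51]
Sum = 60 + 20 + 44 + 51 = 175
Avg velocity = 175 / 4 = 43.75 points/sprint

43.75 points/sprint


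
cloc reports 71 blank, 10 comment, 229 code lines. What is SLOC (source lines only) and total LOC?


Total LOC = blank + comment + code
Total LOC = 71 + 10 + 229 = 310
SLOC (source only) = code = 229

Total LOC: 310, SLOC: 229


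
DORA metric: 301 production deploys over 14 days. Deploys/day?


Formula: deployments per day = releases / days
= 301 / 14
= 21.5 deploys/day
(equivalently, 150.5 deploys/week)

21.5 deploys/day


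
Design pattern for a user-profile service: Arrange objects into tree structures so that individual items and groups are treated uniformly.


This matches the Composite pattern

Composite


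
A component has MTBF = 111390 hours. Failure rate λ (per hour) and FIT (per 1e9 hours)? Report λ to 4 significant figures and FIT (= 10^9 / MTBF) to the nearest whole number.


Formula: λ = 1 / MTBF; FIT = λ × 1e9 = 1e9 / MTBF
λ = 1 / 111390 ≈ 8.977e-06 failures/hour
FIT = 1e9 / 111390 ≈ 8977 failures per 1e9 hours (nearest whole number)

λ = 8.977e-06 /h, FIT = 8977


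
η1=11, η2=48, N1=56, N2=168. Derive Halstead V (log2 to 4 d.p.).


Formula: V = N * log2(η), where N = N1 + N2 and η = η1 + η2
η = 11 + 48 = 59
N = 56 + 168 = 224
log2(59) ≈ 5.8826
V = 224 * 5.8826 = 1317.70

1317.70


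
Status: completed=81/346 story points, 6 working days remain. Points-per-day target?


Formula: Required rate = Remaining points / Days left
Remaining = 346 - 81 = 265 points
Required rate = 265 / 6 = 44.17 points/day

44.17 points/day


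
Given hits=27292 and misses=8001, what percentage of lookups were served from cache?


Formula: hit rate = hits / (hits + misses) * 100
hit rate = 27292 / (27292 + 8001) * 100
hit rate = 27292 / 35293 * 100
hit rate = 77.33%

77.33%


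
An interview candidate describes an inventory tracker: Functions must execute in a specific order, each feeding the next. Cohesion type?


Reasoning: Output of one is input to next
Type: Sequential cohesion

Sequential cohesion


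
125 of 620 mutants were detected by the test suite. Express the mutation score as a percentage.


Mutation score = killed / total * 100
Mutation score = 125 / 620 * 100
Mutation score = 20.16%

20.16%


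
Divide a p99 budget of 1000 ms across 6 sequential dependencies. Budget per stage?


Formula: per_stage = total_budget / stages
per_stage = 1000 / 6
per_stage = 166.67 ms

166.67 ms


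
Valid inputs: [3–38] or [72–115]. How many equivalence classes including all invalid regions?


Valid ranges: [3,38] and [72,115]
Class 1: x < 3 — invalid
Class 2: 3 ≤ x ≤ 38 — valid
Class 3: 38 < x < 72 — invalid (gap between ranges)
Class 4: 72 ≤ x ≤ 115 — valid
Class 5: x > 115 — invalid
Total equivalence classes: 5

5 equivalence classes


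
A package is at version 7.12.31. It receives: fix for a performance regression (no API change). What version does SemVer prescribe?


Current: 7.12.31
Change category: 'fix for a performance regression (no API change)' → patch bump
SemVer rule: patch bump → increment PATCH (MAJOR and MINOR unchanged)
New: 7.12.32

7.12.32


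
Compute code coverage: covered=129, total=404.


Coverage = covered / total * 100
Coverage = 129 / 404 * 100
Coverage = 31.93%

31.93%


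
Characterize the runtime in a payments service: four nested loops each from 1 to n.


Reasoning: four levels of nesting
Complexity: O(n^4)

O(n^4)


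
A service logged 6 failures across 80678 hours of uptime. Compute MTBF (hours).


Formula: MTBF = Total operating time / Number of failures
MTBF = 80678 / 6
MTBF = 13446.33 hours

13446.33 hours


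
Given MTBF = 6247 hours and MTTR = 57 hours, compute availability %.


Availability = MTBF / (MTBF + MTTR)
Availability = 6247 / (6247 + 57)
Availability = 6247 / 6304
Availability = 99.0958%

99.0958%


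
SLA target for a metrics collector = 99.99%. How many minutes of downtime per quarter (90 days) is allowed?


Formula: allowed downtime = period * (100 - SLA) / 100
Period (quarter (90 days)) = 129600 minutes
Unavailability fraction = (100 - 99.99) / 100
Allowed downtime = 129600 * (100 - 99.99) / 100
Allowed downtime = 12.96 minutes

12.96 minutes


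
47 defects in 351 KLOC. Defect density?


Defect density = defects / KLOC
Defect density = 47 / 351
Defect density = 0.134 defects/KLOC

0.134 defects/KLOC


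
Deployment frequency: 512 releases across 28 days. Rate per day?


Formula: deployments per day = releases / days
= 512 / 28
= 18.286 deploys/day
(equivalently, 128.0 deploys/week)

18.286 deploys/day


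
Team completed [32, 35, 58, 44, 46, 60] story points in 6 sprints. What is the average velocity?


Formula: Avg velocity = Total points / Number of sprints
Points: [32, 35, 58, 44, 46, 60]
Sum = 32 + 35 + 58 + 44 + 46 + 60 = 275
Avg velocity = 275 / 6 = 45.83 points/sprint

45.83 points/sprint


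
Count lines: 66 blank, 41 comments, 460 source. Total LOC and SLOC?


Total LOC = blank + comment + code
Total LOC = 66 + 41 + 460 = 567
SLOC (source only) = code = 460

Total LOC: 567, SLOC: 460


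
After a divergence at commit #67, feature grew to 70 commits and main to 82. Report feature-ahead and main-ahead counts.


Common ancestor: commit #67
feature commits after divergence: 70 - 67 = 3
main commits after divergence: 82 - 67 = 15
feature is 3 commits ahead of main
main is 15 commits ahead of feature

feature ahead: 3, main ahead: 15


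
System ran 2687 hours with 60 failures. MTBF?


Formula: MTBF = Total operating time / Number of failures
MTBF = 2687 / 60
MTBF = 44.78 hours

44.78 hours


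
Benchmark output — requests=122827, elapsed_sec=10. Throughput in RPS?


Formula: throughput = requests / seconds
throughput = 122827 / 10
throughput = 12282.7 requests/second

12282.7 requests/second


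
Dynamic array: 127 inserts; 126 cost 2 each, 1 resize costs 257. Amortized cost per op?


Formula: Amortized cost = Total cost / Operations
Total cost = (126 * 2) + (1 * 257)
Total cost = 252 + 257 = 509
Amortized = 509 / 127 = 4.0079

4.0079


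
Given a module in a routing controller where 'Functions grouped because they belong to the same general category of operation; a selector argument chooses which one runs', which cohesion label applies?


Reasoning: Grouped by category of activity, not by data or sequence
Type: Logical cohesion

Logical cohesion


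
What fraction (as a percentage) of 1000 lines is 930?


Coverage = covered / total * 100
Coverage = 930 / 1000 * 100
Coverage = 93.0%

93.0%


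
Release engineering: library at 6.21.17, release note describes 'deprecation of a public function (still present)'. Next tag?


Current: 6.21.17
Change category: 'deprecation of a public function (still present)' → minor bump
SemVer rule: minor bump → increment MINOR, reset PATCH to 0 (MAJOR unchanged)
New: 6.22.0

6.22.0


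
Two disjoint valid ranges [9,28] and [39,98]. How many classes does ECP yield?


Valid ranges: [9,28] and [39,98]
Class 1: x < 9 — invalid
Class 2: 9 ≤ x ≤ 28 — valid
Class 3: 28 < x < 39 — invalid (gap between ranges)
Class 4: 39 ≤ x ≤ 98 — valid
Class 5: x > 98 — invalid
Total equivalence classes: 5

5 equivalence classes
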